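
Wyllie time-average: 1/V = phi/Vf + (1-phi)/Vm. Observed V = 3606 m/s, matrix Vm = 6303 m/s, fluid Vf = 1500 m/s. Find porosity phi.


1/V - 1/Vm = 1/3606 - 1/6303 = 0.00011866
1/Vf - 1/Vm = 1/1500 - 1/6303 = 0.00050801
phi = 0.00011866 / 0.00050801 = 0.2336

0.2336


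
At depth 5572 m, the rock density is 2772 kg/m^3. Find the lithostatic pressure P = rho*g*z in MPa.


P = rho * g * z / 1e6
= 2772 * 9.81 * 5572 / 1e6
= 151521179.04 / 1e6
= 151.5212 MPa

151.5212


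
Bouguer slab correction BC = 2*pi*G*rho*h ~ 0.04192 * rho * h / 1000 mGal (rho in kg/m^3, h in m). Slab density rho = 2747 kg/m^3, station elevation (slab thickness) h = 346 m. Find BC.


BC = 0.04192 * rho * h / 1000
= 0.04192 * 2747 * 346 / 1000
= 39.8434 mGal

39.8434


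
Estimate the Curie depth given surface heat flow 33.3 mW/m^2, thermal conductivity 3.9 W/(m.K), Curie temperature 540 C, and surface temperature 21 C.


T_Curie - T_surf = 540 - 21 = 519 C
Convert q to W/m^2: 33.3 mW/m^2 = 0.0333 W/m^2
d = 519 * 3.9 / 0.0333 = 60783.78 m

60783.78


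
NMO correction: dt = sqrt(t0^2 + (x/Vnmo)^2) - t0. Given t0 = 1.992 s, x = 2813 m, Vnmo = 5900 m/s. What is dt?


x/Vnmo = 2813/5900 = 0.47678
(x/Vnmo)^2 = 0.227319
t0^2 = 3.968064
sqrt(3.968064 + 0.227319) = 2.048263
dt = 2.048263 - 1.992 = 0.056263

0.056263


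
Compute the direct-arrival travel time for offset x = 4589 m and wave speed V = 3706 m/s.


t = x / V
= 4589 / 3706
= 1.2383 s

1.2383


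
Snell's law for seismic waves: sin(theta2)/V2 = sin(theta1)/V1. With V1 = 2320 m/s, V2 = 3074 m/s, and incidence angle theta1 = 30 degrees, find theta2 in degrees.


sin(theta1) = sin(30 deg) = 0.5
sin(theta2) = V2/V1 * sin(theta1) = 3074/2320 * 0.5 = 0.6625
theta2 = arcsin(0.6625) = 41.4908 degrees

41.4908


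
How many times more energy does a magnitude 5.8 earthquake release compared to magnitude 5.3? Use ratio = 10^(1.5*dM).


M2 - M1 = 5.8 - 5.3 = 0.5
1.5 * 0.5 = 0.75
ratio = 10^0.75 = 5.62

5.62


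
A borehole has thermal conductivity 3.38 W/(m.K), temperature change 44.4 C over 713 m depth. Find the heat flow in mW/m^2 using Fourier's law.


q = k * dT / dz * 1000
= 3.38 * 44.4 / 713 * 1000
= 0.21048 * 1000
= 210.4797 mW/m^2

210.4797


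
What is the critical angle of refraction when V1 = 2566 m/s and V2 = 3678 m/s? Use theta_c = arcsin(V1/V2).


V1/V2 = 2566/3678 = 0.697662
theta_c = arcsin(0.697662) = 44.2397 degrees

44.2397


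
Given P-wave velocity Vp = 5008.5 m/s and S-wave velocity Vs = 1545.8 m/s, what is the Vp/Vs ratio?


Vp/Vs = 5008.5 / 1545.8
= 3.2401

3.2401


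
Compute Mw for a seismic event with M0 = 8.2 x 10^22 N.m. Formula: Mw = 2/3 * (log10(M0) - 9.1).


log10(M0) = log10(8.2 x 10^22) = 22.9138
Mw = 2/3 * (22.9138 - 9.1)
= 2/3 * 13.8138
= 9.21

9.21


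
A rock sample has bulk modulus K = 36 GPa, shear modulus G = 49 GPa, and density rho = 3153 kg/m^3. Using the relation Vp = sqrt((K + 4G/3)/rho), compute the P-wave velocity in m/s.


First compute the effective modulus:
K + 4G/3 = 36e9 + 4*49e9/3 = 101333333333.33 Pa
Then divide by density:
101333333333.33 / 3153 = 32138703.8799 Pa/(kg/m^3)
Take the square root:
Vp = sqrt(32138703.8799) = 5669.1 m/s

5669.1


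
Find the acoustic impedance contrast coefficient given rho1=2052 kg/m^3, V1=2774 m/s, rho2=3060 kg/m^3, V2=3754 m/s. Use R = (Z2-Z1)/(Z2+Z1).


Z1 = 2052 * 2774 = 5692248
Z2 = 3060 * 3754 = 11487240
R = (11487240 - 5692248) / (11487240 + 5692248) = 5794992 / 17179488 = 0.3373

0.3373


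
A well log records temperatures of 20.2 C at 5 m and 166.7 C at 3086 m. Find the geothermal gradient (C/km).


dT = 166.7 - 20.2 = 146.5 C
dz = 3086 - 5 = 3081 m
gradient = dT/dz * 1000 = 146.5/3081 * 1000 = 47.5495 C/km

47.5495


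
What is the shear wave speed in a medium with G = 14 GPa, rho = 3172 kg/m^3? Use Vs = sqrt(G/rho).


Convert G to Pa: G = 14e9 Pa
Compute G/rho = 14e9 / 3172 = 4413619.1677
Vs = sqrt(4413619.1677) = 2100.86 m/s

2100.86


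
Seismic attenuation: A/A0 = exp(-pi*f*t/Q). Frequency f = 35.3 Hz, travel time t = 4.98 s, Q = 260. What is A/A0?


pi*f*t/Q = pi*35.3*4.98/260 = 2.124127
A/A0 = exp(-2.124127) = 0.119537

0.119537


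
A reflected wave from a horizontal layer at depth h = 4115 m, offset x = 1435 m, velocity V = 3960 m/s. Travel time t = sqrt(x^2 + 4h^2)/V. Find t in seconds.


x^2 + 4h^2 = 1435^2 + 4*4115^2 = 2059225 + 67732900 = 69792125
sqrt(69792125) = 8354.1681
t = 8354.1681 / 3960 = 2.1096 s

2.1096


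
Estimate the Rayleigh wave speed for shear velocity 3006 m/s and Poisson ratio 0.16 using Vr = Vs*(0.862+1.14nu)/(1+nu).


Numerator factor = 0.862 + 1.14*0.16 = 1.0444
Denominator = 1 + 0.16 = 1.16
Vr = 3006 * 1.0444 / 1.16 = 2706.44 m/s

2706.44


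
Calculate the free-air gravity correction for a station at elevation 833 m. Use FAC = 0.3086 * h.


FAC = 0.3086 * h
= 0.3086 * 833
= 257.0638 mGal

257.0638


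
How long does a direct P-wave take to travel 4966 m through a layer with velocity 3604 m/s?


t = x / V
= 4966 / 3604
= 1.3779 s

1.3779


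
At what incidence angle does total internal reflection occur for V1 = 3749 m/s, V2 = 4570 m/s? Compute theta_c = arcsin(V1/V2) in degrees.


V1/V2 = 3749/4570 = 0.82035
theta_c = arcsin(0.82035) = 55.1199 degrees

55.1199


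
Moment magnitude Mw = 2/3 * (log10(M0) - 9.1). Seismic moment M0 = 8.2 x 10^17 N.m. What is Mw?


log10(M0) = log10(8.2 x 10^17) = 17.9138
Mw = 2/3 * (17.9138 - 9.1)
= 2/3 * 8.8138
= 5.88

5.88


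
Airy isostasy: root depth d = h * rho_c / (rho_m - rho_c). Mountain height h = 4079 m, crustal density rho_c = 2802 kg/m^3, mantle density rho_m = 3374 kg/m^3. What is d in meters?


rho_m - rho_c = 3374 - 2802 = 572
d = 4079 * 2802 / 572
= 11429358 / 572
= 19981.4 m

19981.4


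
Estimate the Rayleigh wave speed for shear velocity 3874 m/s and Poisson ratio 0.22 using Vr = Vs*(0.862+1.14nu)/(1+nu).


Numerator factor = 0.862 + 1.14*0.22 = 1.1128
Denominator = 1 + 0.22 = 1.22
Vr = 3874 * 1.1128 / 1.22 = 3533.6 m/s

3533.6


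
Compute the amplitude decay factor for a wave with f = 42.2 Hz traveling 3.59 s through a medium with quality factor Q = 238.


pi*f*t/Q = pi*42.2*3.59/238 = 1.999769
A/A0 = exp(-1.999769) = 0.135367

0.135367


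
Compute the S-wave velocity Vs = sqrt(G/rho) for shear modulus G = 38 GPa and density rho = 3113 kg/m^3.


Convert G to Pa: G = 38e9 Pa
Compute G/rho = 38e9 / 3113 = 12206874.3977
Vs = sqrt(12206874.3977) = 3493.83 m/s

3493.83


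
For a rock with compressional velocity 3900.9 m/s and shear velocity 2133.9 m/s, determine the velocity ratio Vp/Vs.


Vp/Vs = 3900.9 / 2133.9
= 1.8281

1.8281


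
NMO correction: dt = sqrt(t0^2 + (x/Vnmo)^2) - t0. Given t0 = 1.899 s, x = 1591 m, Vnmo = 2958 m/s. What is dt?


x/Vnmo = 1591/2958 = 0.537863
(x/Vnmo)^2 = 0.289297
t0^2 = 3.606201
sqrt(3.606201 + 0.289297) = 1.973702
dt = 1.973702 - 1.899 = 0.074702

0.074702


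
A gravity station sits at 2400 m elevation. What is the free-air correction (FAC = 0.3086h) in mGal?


FAC = 0.3086 * h
= 0.3086 * 2400
= 740.64 mGal

740.64


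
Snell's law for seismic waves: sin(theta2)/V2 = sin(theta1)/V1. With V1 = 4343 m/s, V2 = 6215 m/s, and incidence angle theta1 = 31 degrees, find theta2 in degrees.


sin(theta1) = sin(31 deg) = 0.515038
sin(theta2) = V2/V1 * sin(theta1) = 6215/4343 * 0.515038 = 0.737039
theta2 = arcsin(0.737039) = 47.4798 degrees

47.4798


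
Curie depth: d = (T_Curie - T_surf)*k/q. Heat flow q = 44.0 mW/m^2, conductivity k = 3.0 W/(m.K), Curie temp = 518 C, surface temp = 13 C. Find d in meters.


T_Curie - T_surf = 518 - 13 = 505 C
Convert q to W/m^2: 44.0 mW/m^2 = 0.044 W/m^2
d = 505 * 3.0 / 0.044 = 34431.82 m

34431.82


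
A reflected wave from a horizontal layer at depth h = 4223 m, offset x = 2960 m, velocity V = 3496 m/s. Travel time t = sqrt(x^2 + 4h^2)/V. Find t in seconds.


x^2 + 4h^2 = 2960^2 + 4*4223^2 = 8761600 + 71334916 = 80096516
sqrt(80096516) = 8949.6657
t = 8949.6657 / 3496 = 2.56 s

2.56


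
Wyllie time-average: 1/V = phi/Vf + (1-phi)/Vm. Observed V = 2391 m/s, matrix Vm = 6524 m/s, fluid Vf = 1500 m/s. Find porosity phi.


1/V - 1/Vm = 1/2391 - 1/6524 = 0.00026495
1/Vf - 1/Vm = 1/1500 - 1/6524 = 0.00051339
phi = 0.00026495 / 0.00051339 = 0.5161

0.5161


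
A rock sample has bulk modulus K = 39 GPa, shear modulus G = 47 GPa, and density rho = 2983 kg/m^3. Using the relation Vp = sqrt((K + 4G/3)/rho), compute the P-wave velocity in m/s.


First compute the effective modulus:
K + 4G/3 = 39e9 + 4*47e9/3 = 101666666666.67 Pa
Then divide by density:
101666666666.67 / 2983 = 34082020.3375 Pa/(kg/m^3)
Take the square root:
Vp = sqrt(34082020.3375) = 5837.98 m/s

5837.98


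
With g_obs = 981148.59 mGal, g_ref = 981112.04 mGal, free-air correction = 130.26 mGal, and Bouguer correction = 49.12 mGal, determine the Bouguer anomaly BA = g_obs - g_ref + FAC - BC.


BA = g_obs - g_ref + FAC - BC
= 981148.59 - 981112.04 + 130.26 - 49.12
= 117.69 mGal

117.69


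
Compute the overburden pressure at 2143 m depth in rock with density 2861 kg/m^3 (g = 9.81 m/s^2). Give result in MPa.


P = rho * g * z / 1e6
= 2861 * 9.81 * 2143 / 1e6
= 60146316.63 / 1e6
= 60.1463 MPa

60.1463


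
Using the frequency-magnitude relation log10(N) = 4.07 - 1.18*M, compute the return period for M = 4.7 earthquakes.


log10(N) = 4.07 - 1.18*4.7 = -1.476
N = 10^-1.476 = 0.03342
T = 1/N = 1/0.03342 = 29.9226 years

29.9226


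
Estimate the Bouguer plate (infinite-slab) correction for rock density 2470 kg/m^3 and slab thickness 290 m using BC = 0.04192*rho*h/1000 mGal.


BC = 0.04192 * rho * h / 1000
= 0.04192 * 2470 * 290 / 1000
= 30.0273 mGal

30.0273


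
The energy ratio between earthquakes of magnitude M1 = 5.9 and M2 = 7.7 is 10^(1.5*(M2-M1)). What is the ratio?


M2 - M1 = 7.7 - 5.9 = 1.8
1.5 * 1.8 = 2.7
ratio = 10^2.7 = 501.19

501.19


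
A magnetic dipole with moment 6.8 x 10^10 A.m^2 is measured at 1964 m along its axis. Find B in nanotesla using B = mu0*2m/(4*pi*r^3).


m = 6.8 x 10^10 = 68000000000 A.m^2
2m = 136000000000 A.m^2
r^3 = 1964^3 = 7575729344
B = (4pi*10^-7) * 136000000000 / (4*pi * 7575729344) * 1e9
= 170902.640355 / 95199422610.78 * 1e9
= 1795.2067 nT

1795.2067


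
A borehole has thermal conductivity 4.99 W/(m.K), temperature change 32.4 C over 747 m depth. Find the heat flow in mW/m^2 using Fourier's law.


q = k * dT / dz * 1000
= 4.99 * 32.4 / 747 * 1000
= 0.216434 * 1000
= 216.4337 mW/m^2

216.4337


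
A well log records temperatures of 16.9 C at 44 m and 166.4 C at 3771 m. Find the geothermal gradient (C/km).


dT = 166.4 - 16.9 = 149.5 C
dz = 3771 - 44 = 3727 m
gradient = dT/dz * 1000 = 149.5/3727 * 1000 = 40.1127 C/km

40.1127


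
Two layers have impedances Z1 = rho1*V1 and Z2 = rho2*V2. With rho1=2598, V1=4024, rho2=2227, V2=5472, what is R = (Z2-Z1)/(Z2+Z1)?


Z1 = 2598 * 4024 = 10454352
Z2 = 2227 * 5472 = 12186144
R = (12186144 - 10454352) / (12186144 + 10454352) = 1731792 / 22640496 = 0.0765

0.0765


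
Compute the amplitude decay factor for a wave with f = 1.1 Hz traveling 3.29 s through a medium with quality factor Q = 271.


pi*f*t/Q = pi*1.1*3.29/271 = 0.041954
A/A0 = exp(-0.041954) = 0.958914

0.958914


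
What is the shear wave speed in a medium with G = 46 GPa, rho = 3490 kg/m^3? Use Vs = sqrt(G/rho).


Convert G to Pa: G = 46e9 Pa
Compute G/rho = 46e9 / 3490 = 13180515.7593
Vs = sqrt(13180515.7593) = 3630.5 m/s

3630.5


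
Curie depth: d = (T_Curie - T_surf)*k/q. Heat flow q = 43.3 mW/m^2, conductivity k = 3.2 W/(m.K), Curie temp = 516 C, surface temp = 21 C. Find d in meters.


T_Curie - T_surf = 516 - 21 = 495 C
Convert q to W/m^2: 43.3 mW/m^2 = 0.0433 W/m^2
d = 495 * 3.2 / 0.0433 = 36581.99 m

36581.99


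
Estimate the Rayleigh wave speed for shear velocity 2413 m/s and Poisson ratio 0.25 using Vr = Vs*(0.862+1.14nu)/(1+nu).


Numerator factor = 0.862 + 1.14*0.25 = 1.147
Denominator = 1 + 0.25 = 1.25
Vr = 2413 * 1.147 / 1.25 = 2214.17 m/s

2214.17


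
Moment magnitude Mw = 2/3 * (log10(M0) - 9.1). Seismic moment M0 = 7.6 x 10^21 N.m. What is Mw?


log10(M0) = log10(7.6 x 10^21) = 21.8808
Mw = 2/3 * (21.8808 - 9.1)
= 2/3 * 12.7808
= 8.52

8.52


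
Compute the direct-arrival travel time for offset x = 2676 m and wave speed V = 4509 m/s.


t = x / V
= 2676 / 4509
= 0.5935 s

0.5935


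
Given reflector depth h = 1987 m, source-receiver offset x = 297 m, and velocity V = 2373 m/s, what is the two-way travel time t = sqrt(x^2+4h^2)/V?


x^2 + 4h^2 = 297^2 + 4*1987^2 = 88209 + 15792676 = 15880885
sqrt(15880885) = 3985.0828
t = 3985.0828 / 2373 = 1.6793 s

1.6793


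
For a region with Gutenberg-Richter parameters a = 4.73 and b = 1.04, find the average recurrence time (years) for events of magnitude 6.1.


log10(N) = 4.73 - 1.04*6.1 = -1.614
N = 10^-1.614 = 0.024322
T = 1/N = 1/0.024322 = 41.115 years

41.115


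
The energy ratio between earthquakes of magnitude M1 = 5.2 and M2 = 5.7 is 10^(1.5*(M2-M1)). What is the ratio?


M2 - M1 = 5.7 - 5.2 = 0.5
1.5 * 0.5 = 0.75
ratio = 10^0.75 = 5.62

5.62


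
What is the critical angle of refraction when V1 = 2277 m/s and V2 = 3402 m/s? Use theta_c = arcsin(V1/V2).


V1/V2 = 2277/3402 = 0.669312
theta_c = arcsin(0.669312) = 42.014 degrees

42.014


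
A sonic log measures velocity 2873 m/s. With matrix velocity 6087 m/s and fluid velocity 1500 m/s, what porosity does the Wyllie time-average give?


1/V - 1/Vm = 1/2873 - 1/6087 = 0.00018378
1/Vf - 1/Vm = 1/1500 - 1/6087 = 0.00050238
phi = 0.00018378 / 0.00050238 = 0.3658

0.3658


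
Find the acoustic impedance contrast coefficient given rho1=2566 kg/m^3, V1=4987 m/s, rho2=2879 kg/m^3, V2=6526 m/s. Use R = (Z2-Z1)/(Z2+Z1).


Z1 = 2566 * 4987 = 12796642
Z2 = 2879 * 6526 = 18788354
R = (18788354 - 12796642) / (18788354 + 12796642) = 5991712 / 31584996 = 0.1897

0.1897


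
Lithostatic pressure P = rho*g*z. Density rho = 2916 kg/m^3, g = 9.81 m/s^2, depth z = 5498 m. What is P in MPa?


P = rho * g * z / 1e6
= 2916 * 9.81 * 5498 / 1e6
= 157275568.08 / 1e6
= 157.2756 MPa

157.2756


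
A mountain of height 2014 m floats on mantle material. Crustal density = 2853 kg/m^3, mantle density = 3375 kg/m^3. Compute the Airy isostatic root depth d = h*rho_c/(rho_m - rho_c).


rho_m - rho_c = 3375 - 2853 = 522
d = 2014 * 2853 / 522
= 5745942 / 522
= 11007.55 m

11007.55


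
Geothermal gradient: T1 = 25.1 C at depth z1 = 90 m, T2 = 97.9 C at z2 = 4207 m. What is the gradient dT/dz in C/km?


dT = 97.9 - 25.1 = 72.8 C
dz = 4207 - 90 = 4117 m
gradient = dT/dz * 1000 = 72.8/4117 * 1000 = 17.6828 C/km

17.6828


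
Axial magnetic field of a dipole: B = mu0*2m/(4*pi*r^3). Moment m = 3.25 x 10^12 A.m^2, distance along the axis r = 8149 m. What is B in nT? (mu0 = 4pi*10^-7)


m = 3.25 x 10^12 = 3250000000000 A.m^2
2m = 6500000000000 A.m^2
r^3 = 8149^3 = 541144131949
B = (4pi*10^-7) * 6500000000000 / (4*pi * 541144131949) * 1e9
= 8168140.899333 / 6800217717856.82 * 1e9
= 1201.1587 nT

1201.1587


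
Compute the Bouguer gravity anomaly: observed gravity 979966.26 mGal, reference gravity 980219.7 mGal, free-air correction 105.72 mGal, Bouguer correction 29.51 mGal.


BA = g_obs - g_ref + FAC - BC
= 979966.26 - 980219.7 + 105.72 - 29.51
= -177.23 mGal

-177.23


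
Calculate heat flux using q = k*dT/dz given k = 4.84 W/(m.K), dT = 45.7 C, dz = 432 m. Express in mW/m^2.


q = k * dT / dz * 1000
= 4.84 * 45.7 / 432 * 1000
= 0.512009 * 1000
= 512.0093 mW/m^2

512.0093


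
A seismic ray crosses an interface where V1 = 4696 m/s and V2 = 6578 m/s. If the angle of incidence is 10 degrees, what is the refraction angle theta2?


sin(theta1) = sin(10 deg) = 0.173648
sin(theta2) = V2/V1 * sin(theta1) = 6578/4696 * 0.173648 = 0.243241
theta2 = arcsin(0.243241) = 14.0779 degrees

14.0779


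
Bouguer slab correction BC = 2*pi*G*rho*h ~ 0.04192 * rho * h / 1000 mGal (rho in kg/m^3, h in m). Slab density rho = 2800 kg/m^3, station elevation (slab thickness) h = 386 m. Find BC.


BC = 0.04192 * rho * h / 1000
= 0.04192 * 2800 * 386 / 1000
= 45.3071 mGal

45.3071


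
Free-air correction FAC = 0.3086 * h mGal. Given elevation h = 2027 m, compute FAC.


FAC = 0.3086 * h
= 0.3086 * 2027
= 625.5322 mGal

625.5322


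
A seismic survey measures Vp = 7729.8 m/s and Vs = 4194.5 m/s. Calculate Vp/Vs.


Vp/Vs = 7729.8 / 4194.5
= 1.8428

1.8428


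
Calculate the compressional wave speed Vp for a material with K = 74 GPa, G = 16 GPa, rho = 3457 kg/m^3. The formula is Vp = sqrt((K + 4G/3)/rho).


First compute the effective modulus:
K + 4G/3 = 74e9 + 4*16e9/3 = 95333333333.33 Pa
Then divide by density:
95333333333.33 / 3457 = 27576897.117 Pa/(kg/m^3)
Take the square root:
Vp = sqrt(27576897.117) = 5251.37 m/s

5251.37


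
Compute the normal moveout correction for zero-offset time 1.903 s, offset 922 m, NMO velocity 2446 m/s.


x/Vnmo = 922/2446 = 0.376942
(x/Vnmo)^2 = 0.142085
t0^2 = 3.621409
sqrt(3.621409 + 0.142085) = 1.939973
dt = 1.939973 - 1.903 = 0.036973

0.036973


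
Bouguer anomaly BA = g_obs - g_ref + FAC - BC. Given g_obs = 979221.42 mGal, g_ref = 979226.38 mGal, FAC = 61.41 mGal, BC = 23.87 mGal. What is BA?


BA = g_obs - g_ref + FAC - BC
= 979221.42 - 979226.38 + 61.41 - 23.87
= 32.58 mGal

32.58


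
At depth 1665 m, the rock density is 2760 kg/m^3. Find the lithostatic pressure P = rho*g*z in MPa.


P = rho * g * z / 1e6
= 2760 * 9.81 * 1665 / 1e6
= 45080874.0 / 1e6
= 45.0809 MPa

45.0809


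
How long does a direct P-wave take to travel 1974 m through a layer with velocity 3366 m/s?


t = x / V
= 1974 / 3366
= 0.5865 s

0.5865


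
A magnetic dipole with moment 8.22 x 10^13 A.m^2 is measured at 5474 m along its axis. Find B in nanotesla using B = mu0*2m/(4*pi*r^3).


m = 8.22 x 10^13 = 82200000000000 A.m^2
2m = 164400000000000 A.m^2
r^3 = 5474^3 = 164026636424
B = (4pi*10^-7) * 164400000000000 / (4*pi * 164026636424) * 1e9
= 206591132.900065 / 2061219503930.73 * 1e9
= 100227.6237 nT

100227.6237


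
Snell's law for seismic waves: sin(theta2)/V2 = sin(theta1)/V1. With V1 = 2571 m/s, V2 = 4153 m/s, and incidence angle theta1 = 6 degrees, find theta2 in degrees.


sin(theta1) = sin(6 deg) = 0.104528
sin(theta2) = V2/V1 * sin(theta1) = 4153/2571 * 0.104528 = 0.168847
theta2 = arcsin(0.168847) = 9.7208 degrees

9.7208


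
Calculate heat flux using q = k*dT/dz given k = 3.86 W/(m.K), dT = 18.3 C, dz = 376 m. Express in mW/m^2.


q = k * dT / dz * 1000
= 3.86 * 18.3 / 376 * 1000
= 0.187867 * 1000
= 187.867 mW/m^2

187.867


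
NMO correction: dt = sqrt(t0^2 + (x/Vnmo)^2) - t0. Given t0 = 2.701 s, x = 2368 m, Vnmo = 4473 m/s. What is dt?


x/Vnmo = 2368/4473 = 0.529399
(x/Vnmo)^2 = 0.280263
t0^2 = 7.295401
sqrt(7.295401 + 0.280263) = 2.752392
dt = 2.752392 - 2.701 = 0.051392

0.051392


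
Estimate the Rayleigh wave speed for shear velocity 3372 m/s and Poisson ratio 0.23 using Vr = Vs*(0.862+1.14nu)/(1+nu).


Numerator factor = 0.862 + 1.14*0.23 = 1.1242
Denominator = 1 + 0.23 = 1.23
Vr = 3372 * 1.1242 / 1.23 = 3081.95 m/s

3081.95


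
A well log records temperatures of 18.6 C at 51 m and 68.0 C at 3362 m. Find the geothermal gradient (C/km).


dT = 68.0 - 18.6 = 49.4 C
dz = 3362 - 51 = 3311 m
gradient = dT/dz * 1000 = 49.4/3311 * 1000 = 14.92 C/km

14.92


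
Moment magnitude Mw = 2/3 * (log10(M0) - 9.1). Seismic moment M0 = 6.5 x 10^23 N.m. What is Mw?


log10(M0) = log10(6.5 x 10^23) = 23.8129
Mw = 2/3 * (23.8129 - 9.1)
= 2/3 * 14.7129
= 9.81

9.81


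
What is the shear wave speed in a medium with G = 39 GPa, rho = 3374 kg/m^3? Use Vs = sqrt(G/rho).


Convert G to Pa: G = 39e9 Pa
Compute G/rho = 39e9 / 3374 = 11558980.4386
Vs = sqrt(11558980.4386) = 3399.85 m/s

3399.85


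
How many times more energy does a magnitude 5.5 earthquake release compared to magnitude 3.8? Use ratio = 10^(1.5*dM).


M2 - M1 = 5.5 - 3.8 = 1.7
1.5 * 1.7 = 2.55
ratio = 10^2.55 = 354.81

354.81


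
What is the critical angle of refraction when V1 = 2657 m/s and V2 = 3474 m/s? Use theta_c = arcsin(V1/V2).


V1/V2 = 2657/3474 = 0.764824
theta_c = arcsin(0.764824) = 49.8914 degrees

49.8914


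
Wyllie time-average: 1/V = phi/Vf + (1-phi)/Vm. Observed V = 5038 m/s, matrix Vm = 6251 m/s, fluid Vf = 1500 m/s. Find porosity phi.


1/V - 1/Vm = 1/5038 - 1/6251 = 3.852e-05
1/Vf - 1/Vm = 1/1500 - 1/6251 = 0.00050669
phi = 3.852e-05 / 0.00050669 = 0.076

0.076


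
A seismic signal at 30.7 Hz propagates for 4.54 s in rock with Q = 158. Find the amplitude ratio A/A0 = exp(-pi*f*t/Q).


pi*f*t/Q = pi*30.7*4.54/158 = 2.771322
A/A0 = exp(-2.771322) = 0.062579

0.062579


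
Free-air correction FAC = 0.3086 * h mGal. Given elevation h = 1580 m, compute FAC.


FAC = 0.3086 * h
= 0.3086 * 1580
= 487.588 mGal

487.588


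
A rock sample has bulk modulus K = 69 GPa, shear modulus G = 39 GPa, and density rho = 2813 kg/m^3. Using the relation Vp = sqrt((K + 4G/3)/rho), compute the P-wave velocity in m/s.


First compute the effective modulus:
K + 4G/3 = 69e9 + 4*39e9/3 = 121000000000.0 Pa
Then divide by density:
121000000000.0 / 2813 = 43014575.1866 Pa/(kg/m^3)
Take the square root:
Vp = sqrt(43014575.1866) = 6558.55 m/s

6558.55


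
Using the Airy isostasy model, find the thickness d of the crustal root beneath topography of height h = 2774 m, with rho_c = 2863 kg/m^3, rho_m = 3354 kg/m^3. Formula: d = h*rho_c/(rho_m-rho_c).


rho_m - rho_c = 3354 - 2863 = 491
d = 2774 * 2863 / 491
= 7941962 / 491
= 16175.08 m

16175.08


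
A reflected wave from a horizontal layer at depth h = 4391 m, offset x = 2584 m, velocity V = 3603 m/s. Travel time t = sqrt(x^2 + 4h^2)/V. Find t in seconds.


x^2 + 4h^2 = 2584^2 + 4*4391^2 = 6677056 + 77123524 = 83800580
sqrt(83800580) = 9154.2657
t = 9154.2657 / 3603 = 2.5407 s

2.5407


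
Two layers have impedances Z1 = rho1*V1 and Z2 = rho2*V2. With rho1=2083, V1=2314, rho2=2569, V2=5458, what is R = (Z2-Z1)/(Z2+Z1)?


Z1 = 2083 * 2314 = 4820062
Z2 = 2569 * 5458 = 14021602
R = (14021602 - 4820062) / (14021602 + 4820062) = 9201540 / 18841664 = 0.4884

0.4884


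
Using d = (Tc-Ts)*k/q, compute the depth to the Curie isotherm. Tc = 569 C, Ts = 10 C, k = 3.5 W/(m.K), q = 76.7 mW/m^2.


T_Curie - T_surf = 569 - 10 = 559 C
Convert q to W/m^2: 76.7 mW/m^2 = 0.0767 W/m^2
d = 559 * 3.5 / 0.0767 = 25508.47 m

25508.47


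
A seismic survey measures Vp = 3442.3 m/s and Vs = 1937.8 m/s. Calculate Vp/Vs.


Vp/Vs = 3442.3 / 1937.8
= 1.7764

1.7764


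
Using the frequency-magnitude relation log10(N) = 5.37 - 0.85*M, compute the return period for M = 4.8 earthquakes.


log10(N) = 5.37 - 0.85*4.8 = 1.29
N = 10^1.29 = 19.498446
T = 1/N = 1/19.498446 = 0.0513 years

0.0513


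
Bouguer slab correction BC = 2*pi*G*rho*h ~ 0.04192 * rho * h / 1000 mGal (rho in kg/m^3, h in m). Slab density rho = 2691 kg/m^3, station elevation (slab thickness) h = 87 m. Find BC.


BC = 0.04192 * rho * h / 1000
= 0.04192 * 2691 * 87 / 1000
= 9.8142 mGal

9.8142


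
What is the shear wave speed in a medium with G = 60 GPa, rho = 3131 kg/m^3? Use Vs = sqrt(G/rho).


Convert G to Pa: G = 60e9 Pa
Compute G/rho = 60e9 / 3131 = 19163206.6432
Vs = sqrt(19163206.6432) = 4377.58 m/s

4377.58


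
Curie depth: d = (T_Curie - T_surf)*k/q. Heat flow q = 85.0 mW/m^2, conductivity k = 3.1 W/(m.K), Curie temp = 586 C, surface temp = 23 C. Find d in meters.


T_Curie - T_surf = 586 - 23 = 563 C
Convert q to W/m^2: 85.0 mW/m^2 = 0.085 W/m^2
d = 563 * 3.1 / 0.085 = 20532.94 m

20532.94


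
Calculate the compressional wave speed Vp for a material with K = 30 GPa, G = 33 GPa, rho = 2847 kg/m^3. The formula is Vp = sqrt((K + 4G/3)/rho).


First compute the effective modulus:
K + 4G/3 = 30e9 + 4*33e9/3 = 74000000000.0 Pa
Then divide by density:
74000000000.0 / 2847 = 25992272.5676 Pa/(kg/m^3)
Take the square root:
Vp = sqrt(25992272.5676) = 5098.26 m/s

5098.26


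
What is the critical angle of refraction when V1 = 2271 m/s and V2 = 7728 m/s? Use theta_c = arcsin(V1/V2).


V1/V2 = 2271/7728 = 0.293866
theta_c = arcsin(0.293866) = 17.0896 degrees

17.0896


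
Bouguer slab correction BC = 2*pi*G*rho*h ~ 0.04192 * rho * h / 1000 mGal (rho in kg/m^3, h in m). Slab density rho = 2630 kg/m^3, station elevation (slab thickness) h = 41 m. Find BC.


BC = 0.04192 * rho * h / 1000
= 0.04192 * 2630 * 41 / 1000
= 4.5202 mGal

4.5202


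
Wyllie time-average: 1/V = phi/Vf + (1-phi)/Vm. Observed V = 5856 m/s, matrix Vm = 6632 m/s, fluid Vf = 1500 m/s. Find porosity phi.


1/V - 1/Vm = 1/5856 - 1/6632 = 1.998e-05
1/Vf - 1/Vm = 1/1500 - 1/6632 = 0.00051588
phi = 1.998e-05 / 0.00051588 = 0.0387

0.0387


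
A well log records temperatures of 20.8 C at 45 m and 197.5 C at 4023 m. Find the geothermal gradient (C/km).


dT = 197.5 - 20.8 = 176.7 C
dz = 4023 - 45 = 3978 m
gradient = dT/dz * 1000 = 176.7/3978 * 1000 = 44.4193 C/km

44.4193


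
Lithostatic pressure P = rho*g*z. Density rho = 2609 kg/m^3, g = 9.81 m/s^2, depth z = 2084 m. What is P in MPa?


P = rho * g * z / 1e6
= 2609 * 9.81 * 2084 / 1e6
= 53338500.36 / 1e6
= 53.3385 MPa

53.3385


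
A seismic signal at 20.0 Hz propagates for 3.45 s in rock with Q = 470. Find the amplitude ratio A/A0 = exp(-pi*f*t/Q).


pi*f*t/Q = pi*20.0*3.45/470 = 0.461213
A/A0 = exp(-0.461213) = 0.630519

0.630519


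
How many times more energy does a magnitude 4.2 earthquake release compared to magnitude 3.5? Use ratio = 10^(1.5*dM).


M2 - M1 = 4.2 - 3.5 = 0.7
1.5 * 0.7 = 1.05
ratio = 10^1.05 = 11.22

11.22


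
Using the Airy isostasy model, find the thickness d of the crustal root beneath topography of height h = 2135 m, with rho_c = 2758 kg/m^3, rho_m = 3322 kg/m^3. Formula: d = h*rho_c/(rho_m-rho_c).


rho_m - rho_c = 3322 - 2758 = 564
d = 2135 * 2758 / 564
= 5888330 / 564
= 10440.3 m

10440.3


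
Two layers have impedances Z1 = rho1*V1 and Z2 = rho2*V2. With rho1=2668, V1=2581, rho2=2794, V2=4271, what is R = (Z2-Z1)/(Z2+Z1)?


Z1 = 2668 * 2581 = 6886108
Z2 = 2794 * 4271 = 11933174
R = (11933174 - 6886108) / (11933174 + 6886108) = 5047066 / 18819282 = 0.2682

0.2682


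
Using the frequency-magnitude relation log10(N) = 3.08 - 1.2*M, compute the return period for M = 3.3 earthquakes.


log10(N) = 3.08 - 1.2*3.3 = -0.88
N = 10^-0.88 = 0.131826
T = 1/N = 1/0.131826 = 7.5858 years

7.5858


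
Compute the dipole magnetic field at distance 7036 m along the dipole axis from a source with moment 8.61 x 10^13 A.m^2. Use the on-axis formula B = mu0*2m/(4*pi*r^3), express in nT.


m = 8.61 x 10^13 = 86100000000000 A.m^2
2m = 172200000000000 A.m^2
r^3 = 7036^3 = 348319262656
B = (4pi*10^-7) * 172200000000000 / (4*pi * 348319262656) * 1e9
= 216392901.979265 / 4377108946655.61 * 1e9
= 49437.4037 nT

49437.4037


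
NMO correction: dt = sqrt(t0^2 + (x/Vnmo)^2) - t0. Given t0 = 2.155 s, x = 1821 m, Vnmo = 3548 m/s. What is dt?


x/Vnmo = 1821/3548 = 0.513247
(x/Vnmo)^2 = 0.263422
t0^2 = 4.644025
sqrt(4.644025 + 0.263422) = 2.215276
dt = 2.215276 - 2.155 = 0.060276

0.060276


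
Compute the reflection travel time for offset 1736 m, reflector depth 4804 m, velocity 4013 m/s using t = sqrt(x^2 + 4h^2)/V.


x^2 + 4h^2 = 1736^2 + 4*4804^2 = 3013696 + 92313664 = 95327360
sqrt(95327360) = 9763.5731
t = 9763.5731 / 4013 = 2.433 s

2.433


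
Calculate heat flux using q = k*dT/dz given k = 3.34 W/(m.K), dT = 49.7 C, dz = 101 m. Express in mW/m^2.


q = k * dT / dz * 1000
= 3.34 * 49.7 / 101 * 1000
= 1.643545 * 1000
= 1643.5446 mW/m^2

1643.5446


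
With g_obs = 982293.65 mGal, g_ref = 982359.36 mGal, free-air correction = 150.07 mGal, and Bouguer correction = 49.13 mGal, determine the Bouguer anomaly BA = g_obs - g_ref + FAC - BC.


BA = g_obs - g_ref + FAC - BC
= 982293.65 - 982359.36 + 150.07 - 49.13
= 35.23 mGal

35.23


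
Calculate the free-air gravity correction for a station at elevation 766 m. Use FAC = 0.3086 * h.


FAC = 0.3086 * h
= 0.3086 * 766
= 236.3876 mGal

236.3876


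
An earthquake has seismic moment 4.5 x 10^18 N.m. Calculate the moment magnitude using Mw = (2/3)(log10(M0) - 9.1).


log10(M0) = log10(4.5 x 10^18) = 18.6532
Mw = 2/3 * (18.6532 - 9.1)
= 2/3 * 9.5532
= 6.37

6.37


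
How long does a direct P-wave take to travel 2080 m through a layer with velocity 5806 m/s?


t = x / V
= 2080 / 5806
= 0.3583 s

0.3583


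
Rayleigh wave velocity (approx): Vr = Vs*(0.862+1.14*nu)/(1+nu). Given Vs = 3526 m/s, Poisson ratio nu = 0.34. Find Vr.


Numerator factor = 0.862 + 1.14*0.34 = 1.2496
Denominator = 1 + 0.34 = 1.34
Vr = 3526 * 1.2496 / 1.34 = 3288.13 m/s

3288.13


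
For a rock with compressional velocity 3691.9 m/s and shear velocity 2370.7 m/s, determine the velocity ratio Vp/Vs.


Vp/Vs = 3691.9 / 2370.7
= 1.5573

1.5573


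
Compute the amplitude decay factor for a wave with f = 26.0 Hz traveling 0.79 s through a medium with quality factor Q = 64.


pi*f*t/Q = pi*26.0*0.79/64 = 1.008255
A/A0 = exp(-1.008255) = 0.364855

0.364855


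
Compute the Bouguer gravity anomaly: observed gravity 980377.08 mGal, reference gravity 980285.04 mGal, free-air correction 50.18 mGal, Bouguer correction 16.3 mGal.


BA = g_obs - g_ref + FAC - BC
= 980377.08 - 980285.04 + 50.18 - 16.3
= 125.92 mGal

125.92


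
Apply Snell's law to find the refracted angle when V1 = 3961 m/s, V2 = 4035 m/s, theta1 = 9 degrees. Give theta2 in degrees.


sin(theta1) = sin(9 deg) = 0.156434
sin(theta2) = V2/V1 * sin(theta1) = 4035/3961 * 0.156434 = 0.159357
theta2 = arcsin(0.159357) = 9.1696 degrees

9.1696


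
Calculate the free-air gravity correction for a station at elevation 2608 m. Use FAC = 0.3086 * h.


FAC = 0.3086 * h
= 0.3086 * 2608
= 804.8288 mGal

804.8288


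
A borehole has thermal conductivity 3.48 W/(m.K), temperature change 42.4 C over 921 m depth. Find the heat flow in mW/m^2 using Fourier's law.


q = k * dT / dz * 1000
= 3.48 * 42.4 / 921 * 1000
= 0.160208 * 1000
= 160.2085 mW/m^2

160.2085


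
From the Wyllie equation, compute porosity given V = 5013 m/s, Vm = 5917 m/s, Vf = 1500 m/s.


1/V - 1/Vm = 1/5013 - 1/5917 = 3.048e-05
1/Vf - 1/Vm = 1/1500 - 1/5917 = 0.00049766
phi = 3.048e-05 / 0.00049766 = 0.0612

0.0612


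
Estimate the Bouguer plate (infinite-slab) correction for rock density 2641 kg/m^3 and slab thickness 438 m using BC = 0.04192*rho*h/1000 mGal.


BC = 0.04192 * rho * h / 1000
= 0.04192 * 2641 * 438 / 1000
= 48.4913 mGal

48.4913


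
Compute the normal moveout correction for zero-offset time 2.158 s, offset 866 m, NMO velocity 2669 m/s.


x/Vnmo = 866/2669 = 0.324466
(x/Vnmo)^2 = 0.105278
t0^2 = 4.656964
sqrt(4.656964 + 0.105278) = 2.182256
dt = 2.182256 - 2.158 = 0.024256

0.024256


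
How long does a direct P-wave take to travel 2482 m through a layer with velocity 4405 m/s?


t = x / V
= 2482 / 4405
= 0.5635 s

0.5635


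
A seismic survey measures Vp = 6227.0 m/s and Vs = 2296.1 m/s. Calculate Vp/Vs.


Vp/Vs = 6227.0 / 2296.1
= 2.712

2.712


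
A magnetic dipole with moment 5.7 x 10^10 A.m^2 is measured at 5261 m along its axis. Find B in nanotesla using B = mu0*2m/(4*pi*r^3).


m = 5.7 x 10^10 = 57000000000 A.m^2
2m = 114000000000 A.m^2
r^3 = 5261^3 = 145614594581
B = (4pi*10^-7) * 114000000000 / (4*pi * 145614594581) * 1e9
= 143256.625004 / 1829846962364.5 * 1e9
= 78.2889 nT

78.2889


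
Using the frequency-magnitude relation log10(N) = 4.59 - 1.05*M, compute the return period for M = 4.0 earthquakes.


log10(N) = 4.59 - 1.05*4.0 = 0.39
N = 10^0.39 = 2.454709
T = 1/N = 1/2.454709 = 0.4074 years

0.4074


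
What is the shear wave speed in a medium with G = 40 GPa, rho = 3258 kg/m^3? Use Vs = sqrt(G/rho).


Convert G to Pa: G = 40e9 Pa
Compute G/rho = 40e9 / 3258 = 12277470.841
Vs = sqrt(12277470.841) = 3503.92 m/s

3503.92


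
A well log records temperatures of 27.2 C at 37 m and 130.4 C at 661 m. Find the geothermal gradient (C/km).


dT = 130.4 - 27.2 = 103.2 C
dz = 661 - 37 = 624 m
gradient = dT/dz * 1000 = 103.2/624 * 1000 = 165.3846 C/km

165.3846


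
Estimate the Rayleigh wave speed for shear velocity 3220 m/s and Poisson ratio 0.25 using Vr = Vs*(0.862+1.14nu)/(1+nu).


Numerator factor = 0.862 + 1.14*0.25 = 1.147
Denominator = 1 + 0.25 = 1.25
Vr = 3220 * 1.147 / 1.25 = 2954.67 m/s

2954.67


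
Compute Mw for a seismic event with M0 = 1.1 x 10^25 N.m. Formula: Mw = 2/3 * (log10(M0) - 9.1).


log10(M0) = log10(1.1 x 10^25) = 25.0414
Mw = 2/3 * (25.0414 - 9.1)
= 2/3 * 15.9414
= 10.63

10.63


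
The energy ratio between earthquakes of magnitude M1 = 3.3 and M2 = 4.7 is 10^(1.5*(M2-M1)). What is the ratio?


M2 - M1 = 4.7 - 3.3 = 1.4
1.5 * 1.4 = 2.1
ratio = 10^2.1 = 125.89

125.89


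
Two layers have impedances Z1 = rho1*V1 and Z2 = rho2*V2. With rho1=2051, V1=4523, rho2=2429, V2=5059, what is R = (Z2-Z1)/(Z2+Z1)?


Z1 = 2051 * 4523 = 9276673
Z2 = 2429 * 5059 = 12288311
R = (12288311 - 9276673) / (12288311 + 9276673) = 3011638 / 21564984 = 0.1397

0.1397


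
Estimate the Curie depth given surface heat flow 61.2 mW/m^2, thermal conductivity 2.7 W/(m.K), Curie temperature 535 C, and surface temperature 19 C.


T_Curie - T_surf = 535 - 19 = 516 C
Convert q to W/m^2: 61.2 mW/m^2 = 0.0612 W/m^2
d = 516 * 2.7 / 0.0612 = 22764.71 m

22764.71


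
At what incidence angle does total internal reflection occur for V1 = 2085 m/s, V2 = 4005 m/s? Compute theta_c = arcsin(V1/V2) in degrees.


V1/V2 = 2085/4005 = 0.520599
theta_c = arcsin(0.520599) = 31.3725 degrees

31.3725


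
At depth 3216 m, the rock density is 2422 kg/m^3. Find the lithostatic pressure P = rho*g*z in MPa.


P = rho * g * z / 1e6
= 2422 * 9.81 * 3216 / 1e6
= 76411581.12 / 1e6
= 76.4116 MPa

76.4116


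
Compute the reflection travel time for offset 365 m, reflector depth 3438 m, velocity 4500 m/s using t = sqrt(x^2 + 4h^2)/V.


x^2 + 4h^2 = 365^2 + 4*3438^2 = 133225 + 47279376 = 47412601
sqrt(47412601) = 6885.6809
t = 6885.6809 / 4500 = 1.5302 s

1.5302


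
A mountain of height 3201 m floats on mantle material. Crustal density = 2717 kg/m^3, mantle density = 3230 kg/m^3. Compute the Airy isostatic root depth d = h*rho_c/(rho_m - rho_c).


rho_m - rho_c = 3230 - 2717 = 513
d = 3201 * 2717 / 513
= 8697117 / 513
= 16953.44 m

16953.44


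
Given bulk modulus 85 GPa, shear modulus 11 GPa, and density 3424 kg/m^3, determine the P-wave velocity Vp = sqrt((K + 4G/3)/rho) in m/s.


First compute the effective modulus:
K + 4G/3 = 85e9 + 4*11e9/3 = 99666666666.67 Pa
Then divide by density:
99666666666.67 / 3424 = 29108255.4517 Pa/(kg/m^3)
Take the square root:
Vp = sqrt(29108255.4517) = 5395.21 m/s

5395.21


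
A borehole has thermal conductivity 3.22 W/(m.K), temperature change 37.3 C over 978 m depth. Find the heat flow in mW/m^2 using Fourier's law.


q = k * dT / dz * 1000
= 3.22 * 37.3 / 978 * 1000
= 0.122808 * 1000
= 122.8078 mW/m^2

122.8078


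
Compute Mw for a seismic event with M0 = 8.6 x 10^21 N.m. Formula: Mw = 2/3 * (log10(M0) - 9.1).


log10(M0) = log10(8.6 x 10^21) = 21.9345
Mw = 2/3 * (21.9345 - 9.1)
= 2/3 * 12.8345
= 8.56

8.56


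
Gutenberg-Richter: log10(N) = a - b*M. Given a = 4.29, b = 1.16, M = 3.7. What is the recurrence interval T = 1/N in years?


log10(N) = 4.29 - 1.16*3.7 = -0.002
N = 10^-0.002 = 0.995405
T = 1/N = 1/0.995405 = 1.0046 years

1.0046


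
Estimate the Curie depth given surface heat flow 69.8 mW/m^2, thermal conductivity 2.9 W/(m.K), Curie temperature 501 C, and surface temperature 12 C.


T_Curie - T_surf = 501 - 12 = 489 C
Convert q to W/m^2: 69.8 mW/m^2 = 0.0698 W/m^2
d = 489 * 2.9 / 0.0698 = 20316.62 m

20316.62


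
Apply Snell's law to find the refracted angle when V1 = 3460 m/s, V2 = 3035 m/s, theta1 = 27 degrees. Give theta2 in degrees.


sin(theta1) = sin(27 deg) = 0.45399
sin(theta2) = V2/V1 * sin(theta1) = 3035/3460 * 0.45399 = 0.398226
theta2 = arcsin(0.398226) = 23.4673 degrees

23.4673


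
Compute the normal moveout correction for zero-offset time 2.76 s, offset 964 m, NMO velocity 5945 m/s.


x/Vnmo = 964/5945 = 0.162153
(x/Vnmo)^2 = 0.026294
t0^2 = 7.6176
sqrt(7.6176 + 0.026294) = 2.764759
dt = 2.764759 - 2.76 = 0.004759

0.004759


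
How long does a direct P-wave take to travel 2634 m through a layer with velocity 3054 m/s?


t = x / V
= 2634 / 3054
= 0.8625 s

0.8625


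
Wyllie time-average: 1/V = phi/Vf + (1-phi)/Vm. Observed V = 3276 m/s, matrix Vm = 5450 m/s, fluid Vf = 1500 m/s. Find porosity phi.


1/V - 1/Vm = 1/3276 - 1/5450 = 0.00012176
1/Vf - 1/Vm = 1/1500 - 1/5450 = 0.00048318
phi = 0.00012176 / 0.00048318 = 0.252

0.252


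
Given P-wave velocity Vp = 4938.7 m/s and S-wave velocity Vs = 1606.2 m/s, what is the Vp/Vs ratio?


Vp/Vs = 4938.7 / 1606.2
= 3.0748

3.0748


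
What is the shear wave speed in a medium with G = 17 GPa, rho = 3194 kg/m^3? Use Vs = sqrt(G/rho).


Convert G to Pa: G = 17e9 Pa
Compute G/rho = 17e9 / 3194 = 5322479.6493
Vs = sqrt(5322479.6493) = 2307.05 m/s

2307.05


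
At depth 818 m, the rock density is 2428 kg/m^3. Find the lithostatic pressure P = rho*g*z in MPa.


P = rho * g * z / 1e6
= 2428 * 9.81 * 818 / 1e6
= 19483680.24 / 1e6
= 19.4837 MPa

19.4837


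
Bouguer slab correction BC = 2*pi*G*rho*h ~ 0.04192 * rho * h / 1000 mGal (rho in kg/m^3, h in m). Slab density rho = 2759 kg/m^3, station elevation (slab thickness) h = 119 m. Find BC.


BC = 0.04192 * rho * h / 1000
= 0.04192 * 2759 * 119 / 1000
= 13.7632 mGal

13.7632


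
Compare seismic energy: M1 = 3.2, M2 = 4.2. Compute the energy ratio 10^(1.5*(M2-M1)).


M2 - M1 = 4.2 - 3.2 = 1.0
1.5 * 1.0 = 1.5
ratio = 10^1.5 = 31.62

31.62


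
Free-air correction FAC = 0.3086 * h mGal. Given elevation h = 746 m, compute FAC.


FAC = 0.3086 * h
= 0.3086 * 746
= 230.2156 mGal

230.2156


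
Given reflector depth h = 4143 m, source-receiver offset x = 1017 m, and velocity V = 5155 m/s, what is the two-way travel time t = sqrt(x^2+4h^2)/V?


x^2 + 4h^2 = 1017^2 + 4*4143^2 = 1034289 + 68657796 = 69692085
sqrt(69692085) = 8348.1785
t = 8348.1785 / 5155 = 1.6194 s

1.6194


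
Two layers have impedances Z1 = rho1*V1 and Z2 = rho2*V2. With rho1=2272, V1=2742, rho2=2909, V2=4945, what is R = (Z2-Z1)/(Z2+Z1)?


Z1 = 2272 * 2742 = 6229824
Z2 = 2909 * 4945 = 14385005
R = (14385005 - 6229824) / (14385005 + 6229824) = 8155181 / 20614829 = 0.3956

0.3956


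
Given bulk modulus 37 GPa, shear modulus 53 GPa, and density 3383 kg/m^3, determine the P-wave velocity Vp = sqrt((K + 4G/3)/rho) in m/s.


First compute the effective modulus:
K + 4G/3 = 37e9 + 4*53e9/3 = 107666666666.67 Pa
Then divide by density:
107666666666.67 / 3383 = 31825795.6449 Pa/(kg/m^3)
Take the square root:
Vp = sqrt(31825795.6449) = 5641.44 m/s

5641.44


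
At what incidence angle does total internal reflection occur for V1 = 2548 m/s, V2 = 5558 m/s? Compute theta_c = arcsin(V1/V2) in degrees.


V1/V2 = 2548/5558 = 0.458438
theta_c = arcsin(0.458438) = 27.2864 degrees

27.2864


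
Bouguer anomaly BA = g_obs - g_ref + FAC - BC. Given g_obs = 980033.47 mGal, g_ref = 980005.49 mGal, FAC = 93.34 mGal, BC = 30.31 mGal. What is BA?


BA = g_obs - g_ref + FAC - BC
= 980033.47 - 980005.49 + 93.34 - 30.31
= 91.01 mGal

91.01


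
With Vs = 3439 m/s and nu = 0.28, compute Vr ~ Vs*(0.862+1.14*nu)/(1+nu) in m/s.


Numerator factor = 0.862 + 1.14*0.28 = 1.1812
Denominator = 1 + 0.28 = 1.28
Vr = 3439 * 1.1812 / 1.28 = 3173.55 m/s

3173.55


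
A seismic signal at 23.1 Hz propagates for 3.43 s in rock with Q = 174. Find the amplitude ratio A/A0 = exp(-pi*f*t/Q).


pi*f*t/Q = pi*23.1*3.43/174 = 1.430562
A/A0 = exp(-1.430562) = 0.239174

0.239174
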